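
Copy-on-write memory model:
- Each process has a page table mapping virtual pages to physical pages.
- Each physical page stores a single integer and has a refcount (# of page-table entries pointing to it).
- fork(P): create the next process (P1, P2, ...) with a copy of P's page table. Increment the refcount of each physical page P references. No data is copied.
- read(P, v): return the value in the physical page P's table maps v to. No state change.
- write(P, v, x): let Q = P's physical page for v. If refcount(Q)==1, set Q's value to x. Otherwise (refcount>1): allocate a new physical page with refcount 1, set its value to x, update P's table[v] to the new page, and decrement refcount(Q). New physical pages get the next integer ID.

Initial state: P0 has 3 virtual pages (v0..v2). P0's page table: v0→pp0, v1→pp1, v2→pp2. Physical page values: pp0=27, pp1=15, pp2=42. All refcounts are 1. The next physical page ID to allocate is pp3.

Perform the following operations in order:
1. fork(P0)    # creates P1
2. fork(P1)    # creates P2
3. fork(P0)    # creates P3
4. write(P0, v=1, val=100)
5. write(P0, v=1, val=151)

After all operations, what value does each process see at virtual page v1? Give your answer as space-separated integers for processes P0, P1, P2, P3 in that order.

Answer: 151 15 15 15

Derivation:
Op 1: fork(P0) -> P1. 3 ppages; refcounts: pp0:2 pp1:2 pp2:2
Op 2: fork(P1) -> P2. 3 ppages; refcounts: pp0:3 pp1:3 pp2:3
Op 3: fork(P0) -> P3. 3 ppages; refcounts: pp0:4 pp1:4 pp2:4
Op 4: write(P0, v1, 100). refcount(pp1)=4>1 -> COPY to pp3. 4 ppages; refcounts: pp0:4 pp1:3 pp2:4 pp3:1
Op 5: write(P0, v1, 151). refcount(pp3)=1 -> write in place. 4 ppages; refcounts: pp0:4 pp1:3 pp2:4 pp3:1
P0: v1 -> pp3 = 151
P1: v1 -> pp1 = 15
P2: v1 -> pp1 = 15
P3: v1 -> pp1 = 15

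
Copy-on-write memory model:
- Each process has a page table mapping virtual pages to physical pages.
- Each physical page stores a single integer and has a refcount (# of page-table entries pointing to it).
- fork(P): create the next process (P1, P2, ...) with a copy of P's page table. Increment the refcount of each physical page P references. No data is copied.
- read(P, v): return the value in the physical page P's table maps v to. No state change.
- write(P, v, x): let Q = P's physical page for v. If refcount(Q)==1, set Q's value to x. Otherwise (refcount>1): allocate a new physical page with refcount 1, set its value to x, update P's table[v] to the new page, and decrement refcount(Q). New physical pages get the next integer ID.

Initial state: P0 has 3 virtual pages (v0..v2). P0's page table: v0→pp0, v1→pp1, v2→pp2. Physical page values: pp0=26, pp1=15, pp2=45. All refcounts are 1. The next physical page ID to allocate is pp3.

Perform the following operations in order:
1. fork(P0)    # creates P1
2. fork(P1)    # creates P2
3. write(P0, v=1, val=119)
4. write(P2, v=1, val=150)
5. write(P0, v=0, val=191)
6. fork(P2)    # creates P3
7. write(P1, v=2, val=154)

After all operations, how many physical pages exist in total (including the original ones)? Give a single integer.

Op 1: fork(P0) -> P1. 3 ppages; refcounts: pp0:2 pp1:2 pp2:2
Op 2: fork(P1) -> P2. 3 ppages; refcounts: pp0:3 pp1:3 pp2:3
Op 3: write(P0, v1, 119). refcount(pp1)=3>1 -> COPY to pp3. 4 ppages; refcounts: pp0:3 pp1:2 pp2:3 pp3:1
Op 4: write(P2, v1, 150). refcount(pp1)=2>1 -> COPY to pp4. 5 ppages; refcounts: pp0:3 pp1:1 pp2:3 pp3:1 pp4:1
Op 5: write(P0, v0, 191). refcount(pp0)=3>1 -> COPY to pp5. 6 ppages; refcounts: pp0:2 pp1:1 pp2:3 pp3:1 pp4:1 pp5:1
Op 6: fork(P2) -> P3. 6 ppages; refcounts: pp0:3 pp1:1 pp2:4 pp3:1 pp4:2 pp5:1
Op 7: write(P1, v2, 154). refcount(pp2)=4>1 -> COPY to pp6. 7 ppages; refcounts: pp0:3 pp1:1 pp2:3 pp3:1 pp4:2 pp5:1 pp6:1

Answer: 7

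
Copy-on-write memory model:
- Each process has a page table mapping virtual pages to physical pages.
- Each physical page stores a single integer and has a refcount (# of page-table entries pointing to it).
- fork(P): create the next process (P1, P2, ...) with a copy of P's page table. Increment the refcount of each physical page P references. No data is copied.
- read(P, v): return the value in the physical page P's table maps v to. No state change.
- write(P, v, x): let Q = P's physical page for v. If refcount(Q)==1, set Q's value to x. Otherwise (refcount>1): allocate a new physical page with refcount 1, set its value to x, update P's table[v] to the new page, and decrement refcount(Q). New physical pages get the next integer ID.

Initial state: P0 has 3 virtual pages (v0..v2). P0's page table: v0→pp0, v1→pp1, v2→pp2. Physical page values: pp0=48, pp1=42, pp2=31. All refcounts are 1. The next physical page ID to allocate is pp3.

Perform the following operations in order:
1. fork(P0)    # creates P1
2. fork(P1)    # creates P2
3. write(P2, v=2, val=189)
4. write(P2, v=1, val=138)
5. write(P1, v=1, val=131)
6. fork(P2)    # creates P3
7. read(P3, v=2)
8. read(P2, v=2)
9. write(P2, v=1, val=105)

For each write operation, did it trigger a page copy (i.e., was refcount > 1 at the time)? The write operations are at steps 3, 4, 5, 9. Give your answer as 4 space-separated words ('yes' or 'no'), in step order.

Op 1: fork(P0) -> P1. 3 ppages; refcounts: pp0:2 pp1:2 pp2:2
Op 2: fork(P1) -> P2. 3 ppages; refcounts: pp0:3 pp1:3 pp2:3
Op 3: write(P2, v2, 189). refcount(pp2)=3>1 -> COPY to pp3. 4 ppages; refcounts: pp0:3 pp1:3 pp2:2 pp3:1
Op 4: write(P2, v1, 138). refcount(pp1)=3>1 -> COPY to pp4. 5 ppages; refcounts: pp0:3 pp1:2 pp2:2 pp3:1 pp4:1
Op 5: write(P1, v1, 131). refcount(pp1)=2>1 -> COPY to pp5. 6 ppages; refcounts: pp0:3 pp1:1 pp2:2 pp3:1 pp4:1 pp5:1
Op 6: fork(P2) -> P3. 6 ppages; refcounts: pp0:4 pp1:1 pp2:2 pp3:2 pp4:2 pp5:1
Op 7: read(P3, v2) -> 189. No state change.
Op 8: read(P2, v2) -> 189. No state change.
Op 9: write(P2, v1, 105). refcount(pp4)=2>1 -> COPY to pp6. 7 ppages; refcounts: pp0:4 pp1:1 pp2:2 pp3:2 pp4:1 pp5:1 pp6:1

yes yes yes yes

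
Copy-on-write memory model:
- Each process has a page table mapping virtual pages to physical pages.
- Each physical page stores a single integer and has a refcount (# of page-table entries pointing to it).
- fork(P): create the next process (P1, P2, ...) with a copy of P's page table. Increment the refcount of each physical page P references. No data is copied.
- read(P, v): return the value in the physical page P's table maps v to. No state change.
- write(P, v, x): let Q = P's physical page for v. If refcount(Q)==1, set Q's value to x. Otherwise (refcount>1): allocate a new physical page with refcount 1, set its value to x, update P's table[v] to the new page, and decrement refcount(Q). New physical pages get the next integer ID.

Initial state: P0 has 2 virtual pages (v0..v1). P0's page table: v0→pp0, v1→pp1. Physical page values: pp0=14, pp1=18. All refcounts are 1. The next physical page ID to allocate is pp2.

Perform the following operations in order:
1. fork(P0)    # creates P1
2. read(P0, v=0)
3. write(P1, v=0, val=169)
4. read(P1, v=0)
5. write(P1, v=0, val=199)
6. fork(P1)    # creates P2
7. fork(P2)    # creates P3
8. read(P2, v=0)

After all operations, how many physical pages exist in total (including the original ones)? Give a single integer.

Op 1: fork(P0) -> P1. 2 ppages; refcounts: pp0:2 pp1:2
Op 2: read(P0, v0) -> 14. No state change.
Op 3: write(P1, v0, 169). refcount(pp0)=2>1 -> COPY to pp2. 3 ppages; refcounts: pp0:1 pp1:2 pp2:1
Op 4: read(P1, v0) -> 169. No state change.
Op 5: write(P1, v0, 199). refcount(pp2)=1 -> write in place. 3 ppages; refcounts: pp0:1 pp1:2 pp2:1
Op 6: fork(P1) -> P2. 3 ppages; refcounts: pp0:1 pp1:3 pp2:2
Op 7: fork(P2) -> P3. 3 ppages; refcounts: pp0:1 pp1:4 pp2:3
Op 8: read(P2, v0) -> 199. No state change.

Answer: 3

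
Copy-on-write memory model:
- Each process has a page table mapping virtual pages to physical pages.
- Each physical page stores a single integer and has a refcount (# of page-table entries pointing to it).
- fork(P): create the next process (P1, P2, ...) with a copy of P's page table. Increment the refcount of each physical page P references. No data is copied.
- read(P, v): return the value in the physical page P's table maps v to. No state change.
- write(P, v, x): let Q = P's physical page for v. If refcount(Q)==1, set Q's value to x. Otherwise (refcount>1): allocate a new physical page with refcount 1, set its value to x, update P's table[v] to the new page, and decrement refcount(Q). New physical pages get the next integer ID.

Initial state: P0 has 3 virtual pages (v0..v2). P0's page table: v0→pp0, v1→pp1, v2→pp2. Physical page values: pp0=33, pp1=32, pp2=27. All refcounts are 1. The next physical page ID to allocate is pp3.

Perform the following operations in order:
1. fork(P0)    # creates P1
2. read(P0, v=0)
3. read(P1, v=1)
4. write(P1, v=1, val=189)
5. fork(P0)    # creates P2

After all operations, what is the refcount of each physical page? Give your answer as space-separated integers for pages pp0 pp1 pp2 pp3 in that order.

Answer: 3 2 3 1

Derivation:
Op 1: fork(P0) -> P1. 3 ppages; refcounts: pp0:2 pp1:2 pp2:2
Op 2: read(P0, v0) -> 33. No state change.
Op 3: read(P1, v1) -> 32. No state change.
Op 4: write(P1, v1, 189). refcount(pp1)=2>1 -> COPY to pp3. 4 ppages; refcounts: pp0:2 pp1:1 pp2:2 pp3:1
Op 5: fork(P0) -> P2. 4 ppages; refcounts: pp0:3 pp1:2 pp2:3 pp3:1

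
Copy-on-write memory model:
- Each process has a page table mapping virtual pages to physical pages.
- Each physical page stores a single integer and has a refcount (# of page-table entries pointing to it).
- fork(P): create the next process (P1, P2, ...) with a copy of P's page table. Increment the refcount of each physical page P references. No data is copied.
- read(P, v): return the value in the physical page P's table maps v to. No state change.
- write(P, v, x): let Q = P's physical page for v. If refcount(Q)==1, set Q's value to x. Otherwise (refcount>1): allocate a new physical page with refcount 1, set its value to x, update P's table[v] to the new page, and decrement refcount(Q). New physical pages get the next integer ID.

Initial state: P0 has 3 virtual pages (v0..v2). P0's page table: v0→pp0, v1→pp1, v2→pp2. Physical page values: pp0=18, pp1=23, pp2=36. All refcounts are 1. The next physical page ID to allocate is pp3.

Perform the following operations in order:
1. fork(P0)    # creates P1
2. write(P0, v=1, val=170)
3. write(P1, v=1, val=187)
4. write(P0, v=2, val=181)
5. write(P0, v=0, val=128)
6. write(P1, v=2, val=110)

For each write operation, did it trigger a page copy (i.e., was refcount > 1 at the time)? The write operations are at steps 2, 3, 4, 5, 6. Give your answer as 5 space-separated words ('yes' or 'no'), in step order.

Op 1: fork(P0) -> P1. 3 ppages; refcounts: pp0:2 pp1:2 pp2:2
Op 2: write(P0, v1, 170). refcount(pp1)=2>1 -> COPY to pp3. 4 ppages; refcounts: pp0:2 pp1:1 pp2:2 pp3:1
Op 3: write(P1, v1, 187). refcount(pp1)=1 -> write in place. 4 ppages; refcounts: pp0:2 pp1:1 pp2:2 pp3:1
Op 4: write(P0, v2, 181). refcount(pp2)=2>1 -> COPY to pp4. 5 ppages; refcounts: pp0:2 pp1:1 pp2:1 pp3:1 pp4:1
Op 5: write(P0, v0, 128). refcount(pp0)=2>1 -> COPY to pp5. 6 ppages; refcounts: pp0:1 pp1:1 pp2:1 pp3:1 pp4:1 pp5:1
Op 6: write(P1, v2, 110). refcount(pp2)=1 -> write in place. 6 ppages; refcounts: pp0:1 pp1:1 pp2:1 pp3:1 pp4:1 pp5:1

yes no yes yes no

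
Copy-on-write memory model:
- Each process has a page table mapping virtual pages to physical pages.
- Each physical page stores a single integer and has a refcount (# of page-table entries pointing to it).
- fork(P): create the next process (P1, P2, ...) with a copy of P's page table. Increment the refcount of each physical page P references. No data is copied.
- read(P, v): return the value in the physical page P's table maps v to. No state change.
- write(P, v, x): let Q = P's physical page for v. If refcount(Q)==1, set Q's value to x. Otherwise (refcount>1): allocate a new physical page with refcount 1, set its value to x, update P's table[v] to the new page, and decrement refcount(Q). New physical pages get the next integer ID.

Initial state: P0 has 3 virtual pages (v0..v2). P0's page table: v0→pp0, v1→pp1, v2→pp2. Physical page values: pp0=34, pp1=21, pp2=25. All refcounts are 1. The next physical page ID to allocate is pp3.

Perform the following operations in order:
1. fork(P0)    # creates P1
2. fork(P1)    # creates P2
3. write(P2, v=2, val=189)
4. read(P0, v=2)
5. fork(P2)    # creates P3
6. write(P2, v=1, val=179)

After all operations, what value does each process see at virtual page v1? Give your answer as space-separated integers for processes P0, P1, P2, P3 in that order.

Answer: 21 21 179 21

Derivation:
Op 1: fork(P0) -> P1. 3 ppages; refcounts: pp0:2 pp1:2 pp2:2
Op 2: fork(P1) -> P2. 3 ppages; refcounts: pp0:3 pp1:3 pp2:3
Op 3: write(P2, v2, 189). refcount(pp2)=3>1 -> COPY to pp3. 4 ppages; refcounts: pp0:3 pp1:3 pp2:2 pp3:1
Op 4: read(P0, v2) -> 25. No state change.
Op 5: fork(P2) -> P3. 4 ppages; refcounts: pp0:4 pp1:4 pp2:2 pp3:2
Op 6: write(P2, v1, 179). refcount(pp1)=4>1 -> COPY to pp4. 5 ppages; refcounts: pp0:4 pp1:3 pp2:2 pp3:2 pp4:1
P0: v1 -> pp1 = 21
P1: v1 -> pp1 = 21
P2: v1 -> pp4 = 179
P3: v1 -> pp1 = 21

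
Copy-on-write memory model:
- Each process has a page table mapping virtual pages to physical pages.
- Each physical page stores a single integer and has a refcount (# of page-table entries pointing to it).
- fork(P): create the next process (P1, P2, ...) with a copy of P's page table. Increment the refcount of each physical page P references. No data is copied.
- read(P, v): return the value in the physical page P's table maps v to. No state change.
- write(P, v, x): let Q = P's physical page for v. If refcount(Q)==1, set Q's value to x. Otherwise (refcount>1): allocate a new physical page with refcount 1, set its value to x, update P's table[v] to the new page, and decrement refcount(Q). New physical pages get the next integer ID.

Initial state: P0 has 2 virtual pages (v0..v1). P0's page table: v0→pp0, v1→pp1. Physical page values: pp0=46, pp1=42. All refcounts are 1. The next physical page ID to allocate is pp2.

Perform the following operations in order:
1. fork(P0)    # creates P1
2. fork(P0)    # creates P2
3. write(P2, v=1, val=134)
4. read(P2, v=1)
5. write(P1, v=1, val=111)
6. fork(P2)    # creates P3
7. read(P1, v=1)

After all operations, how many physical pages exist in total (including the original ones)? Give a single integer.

Answer: 4

Derivation:
Op 1: fork(P0) -> P1. 2 ppages; refcounts: pp0:2 pp1:2
Op 2: fork(P0) -> P2. 2 ppages; refcounts: pp0:3 pp1:3
Op 3: write(P2, v1, 134). refcount(pp1)=3>1 -> COPY to pp2. 3 ppages; refcounts: pp0:3 pp1:2 pp2:1
Op 4: read(P2, v1) -> 134. No state change.
Op 5: write(P1, v1, 111). refcount(pp1)=2>1 -> COPY to pp3. 4 ppages; refcounts: pp0:3 pp1:1 pp2:1 pp3:1
Op 6: fork(P2) -> P3. 4 ppages; refcounts: pp0:4 pp1:1 pp2:2 pp3:1
Op 7: read(P1, v1) -> 111. No state change.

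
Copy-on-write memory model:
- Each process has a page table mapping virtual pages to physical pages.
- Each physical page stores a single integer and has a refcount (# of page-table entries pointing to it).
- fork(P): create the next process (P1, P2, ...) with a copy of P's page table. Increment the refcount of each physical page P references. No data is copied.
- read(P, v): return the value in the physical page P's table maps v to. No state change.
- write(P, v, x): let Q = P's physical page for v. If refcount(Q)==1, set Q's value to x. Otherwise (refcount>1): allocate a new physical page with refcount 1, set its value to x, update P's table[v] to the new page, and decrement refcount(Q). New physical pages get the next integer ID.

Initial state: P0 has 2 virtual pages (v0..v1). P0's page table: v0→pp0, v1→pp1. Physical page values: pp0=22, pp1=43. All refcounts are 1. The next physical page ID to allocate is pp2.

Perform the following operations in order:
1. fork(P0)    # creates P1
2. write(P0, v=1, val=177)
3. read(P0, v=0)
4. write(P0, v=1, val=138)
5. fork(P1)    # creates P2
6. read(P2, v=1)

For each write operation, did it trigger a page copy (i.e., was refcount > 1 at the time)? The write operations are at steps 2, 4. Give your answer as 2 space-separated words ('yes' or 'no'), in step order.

Op 1: fork(P0) -> P1. 2 ppages; refcounts: pp0:2 pp1:2
Op 2: write(P0, v1, 177). refcount(pp1)=2>1 -> COPY to pp2. 3 ppages; refcounts: pp0:2 pp1:1 pp2:1
Op 3: read(P0, v0) -> 22. No state change.
Op 4: write(P0, v1, 138). refcount(pp2)=1 -> write in place. 3 ppages; refcounts: pp0:2 pp1:1 pp2:1
Op 5: fork(P1) -> P2. 3 ppages; refcounts: pp0:3 pp1:2 pp2:1
Op 6: read(P2, v1) -> 43. No state change.

yes no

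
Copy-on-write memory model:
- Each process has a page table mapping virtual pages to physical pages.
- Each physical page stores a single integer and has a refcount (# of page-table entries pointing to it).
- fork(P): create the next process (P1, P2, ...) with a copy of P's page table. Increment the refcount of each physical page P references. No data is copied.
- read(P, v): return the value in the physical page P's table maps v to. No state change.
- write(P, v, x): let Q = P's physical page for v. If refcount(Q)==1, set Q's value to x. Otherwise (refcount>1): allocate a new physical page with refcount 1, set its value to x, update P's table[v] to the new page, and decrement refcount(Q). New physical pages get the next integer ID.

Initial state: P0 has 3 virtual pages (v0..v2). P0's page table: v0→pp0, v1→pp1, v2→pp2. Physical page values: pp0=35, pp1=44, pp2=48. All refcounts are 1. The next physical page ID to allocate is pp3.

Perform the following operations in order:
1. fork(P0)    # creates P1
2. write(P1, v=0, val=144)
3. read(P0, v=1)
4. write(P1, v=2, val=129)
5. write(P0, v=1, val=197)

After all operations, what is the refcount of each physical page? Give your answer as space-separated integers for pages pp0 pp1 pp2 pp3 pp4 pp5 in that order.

Op 1: fork(P0) -> P1. 3 ppages; refcounts: pp0:2 pp1:2 pp2:2
Op 2: write(P1, v0, 144). refcount(pp0)=2>1 -> COPY to pp3. 4 ppages; refcounts: pp0:1 pp1:2 pp2:2 pp3:1
Op 3: read(P0, v1) -> 44. No state change.
Op 4: write(P1, v2, 129). refcount(pp2)=2>1 -> COPY to pp4. 5 ppages; refcounts: pp0:1 pp1:2 pp2:1 pp3:1 pp4:1
Op 5: write(P0, v1, 197). refcount(pp1)=2>1 -> COPY to pp5. 6 ppages; refcounts: pp0:1 pp1:1 pp2:1 pp3:1 pp4:1 pp5:1

Answer: 1 1 1 1 1 1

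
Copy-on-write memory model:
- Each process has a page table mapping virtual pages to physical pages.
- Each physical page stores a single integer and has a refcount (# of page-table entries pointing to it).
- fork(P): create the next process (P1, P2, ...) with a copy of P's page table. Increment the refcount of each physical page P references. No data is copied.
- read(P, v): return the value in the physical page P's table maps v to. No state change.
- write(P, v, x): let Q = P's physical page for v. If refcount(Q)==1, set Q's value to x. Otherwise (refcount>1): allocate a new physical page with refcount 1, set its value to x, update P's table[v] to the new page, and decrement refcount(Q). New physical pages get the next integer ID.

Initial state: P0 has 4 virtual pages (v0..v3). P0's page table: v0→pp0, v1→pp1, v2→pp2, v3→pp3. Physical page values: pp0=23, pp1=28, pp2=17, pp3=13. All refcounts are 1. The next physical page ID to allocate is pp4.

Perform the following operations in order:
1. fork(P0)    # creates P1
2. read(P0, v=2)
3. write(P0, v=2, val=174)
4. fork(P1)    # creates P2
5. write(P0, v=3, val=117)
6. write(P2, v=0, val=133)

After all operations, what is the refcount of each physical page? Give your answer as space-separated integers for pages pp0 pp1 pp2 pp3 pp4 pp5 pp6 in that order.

Answer: 2 3 2 2 1 1 1

Derivation:
Op 1: fork(P0) -> P1. 4 ppages; refcounts: pp0:2 pp1:2 pp2:2 pp3:2
Op 2: read(P0, v2) -> 17. No state change.
Op 3: write(P0, v2, 174). refcount(pp2)=2>1 -> COPY to pp4. 5 ppages; refcounts: pp0:2 pp1:2 pp2:1 pp3:2 pp4:1
Op 4: fork(P1) -> P2. 5 ppages; refcounts: pp0:3 pp1:3 pp2:2 pp3:3 pp4:1
Op 5: write(P0, v3, 117). refcount(pp3)=3>1 -> COPY to pp5. 6 ppages; refcounts: pp0:3 pp1:3 pp2:2 pp3:2 pp4:1 pp5:1
Op 6: write(P2, v0, 133). refcount(pp0)=3>1 -> COPY to pp6. 7 ppages; refcounts: pp0:2 pp1:3 pp2:2 pp3:2 pp4:1 pp5:1 pp6:1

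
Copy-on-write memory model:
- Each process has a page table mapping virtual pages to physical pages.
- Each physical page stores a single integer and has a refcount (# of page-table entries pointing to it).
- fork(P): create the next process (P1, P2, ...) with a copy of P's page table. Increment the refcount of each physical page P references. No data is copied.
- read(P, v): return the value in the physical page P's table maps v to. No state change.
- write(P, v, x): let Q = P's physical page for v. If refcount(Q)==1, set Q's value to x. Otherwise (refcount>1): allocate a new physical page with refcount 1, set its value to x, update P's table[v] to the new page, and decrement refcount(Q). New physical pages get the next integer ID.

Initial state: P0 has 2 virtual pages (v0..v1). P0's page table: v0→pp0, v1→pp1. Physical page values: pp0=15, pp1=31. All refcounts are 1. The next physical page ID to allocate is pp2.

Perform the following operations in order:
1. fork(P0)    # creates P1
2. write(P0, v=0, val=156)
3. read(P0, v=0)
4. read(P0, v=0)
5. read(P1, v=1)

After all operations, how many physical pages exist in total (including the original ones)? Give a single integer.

Answer: 3

Derivation:
Op 1: fork(P0) -> P1. 2 ppages; refcounts: pp0:2 pp1:2
Op 2: write(P0, v0, 156). refcount(pp0)=2>1 -> COPY to pp2. 3 ppages; refcounts: pp0:1 pp1:2 pp2:1
Op 3: read(P0, v0) -> 156. No state change.
Op 4: read(P0, v0) -> 156. No state change.
Op 5: read(P1, v1) -> 31. No state change.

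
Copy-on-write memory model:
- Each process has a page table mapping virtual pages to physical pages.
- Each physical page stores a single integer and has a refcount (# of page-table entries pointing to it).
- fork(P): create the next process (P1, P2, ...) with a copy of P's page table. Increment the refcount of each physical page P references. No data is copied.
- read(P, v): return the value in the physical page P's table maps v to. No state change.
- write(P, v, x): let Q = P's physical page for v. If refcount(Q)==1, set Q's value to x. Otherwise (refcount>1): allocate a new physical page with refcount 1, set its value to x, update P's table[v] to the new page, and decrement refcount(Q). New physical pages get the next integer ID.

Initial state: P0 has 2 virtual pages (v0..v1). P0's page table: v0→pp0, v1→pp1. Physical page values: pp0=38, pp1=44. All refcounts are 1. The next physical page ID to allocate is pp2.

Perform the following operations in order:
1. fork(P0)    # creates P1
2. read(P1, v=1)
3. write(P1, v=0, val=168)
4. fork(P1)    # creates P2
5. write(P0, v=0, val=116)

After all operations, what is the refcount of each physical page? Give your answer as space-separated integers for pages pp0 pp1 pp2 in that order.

Answer: 1 3 2

Derivation:
Op 1: fork(P0) -> P1. 2 ppages; refcounts: pp0:2 pp1:2
Op 2: read(P1, v1) -> 44. No state change.
Op 3: write(P1, v0, 168). refcount(pp0)=2>1 -> COPY to pp2. 3 ppages; refcounts: pp0:1 pp1:2 pp2:1
Op 4: fork(P1) -> P2. 3 ppages; refcounts: pp0:1 pp1:3 pp2:2
Op 5: write(P0, v0, 116). refcount(pp0)=1 -> write in place. 3 ppages; refcounts: pp0:1 pp1:3 pp2:2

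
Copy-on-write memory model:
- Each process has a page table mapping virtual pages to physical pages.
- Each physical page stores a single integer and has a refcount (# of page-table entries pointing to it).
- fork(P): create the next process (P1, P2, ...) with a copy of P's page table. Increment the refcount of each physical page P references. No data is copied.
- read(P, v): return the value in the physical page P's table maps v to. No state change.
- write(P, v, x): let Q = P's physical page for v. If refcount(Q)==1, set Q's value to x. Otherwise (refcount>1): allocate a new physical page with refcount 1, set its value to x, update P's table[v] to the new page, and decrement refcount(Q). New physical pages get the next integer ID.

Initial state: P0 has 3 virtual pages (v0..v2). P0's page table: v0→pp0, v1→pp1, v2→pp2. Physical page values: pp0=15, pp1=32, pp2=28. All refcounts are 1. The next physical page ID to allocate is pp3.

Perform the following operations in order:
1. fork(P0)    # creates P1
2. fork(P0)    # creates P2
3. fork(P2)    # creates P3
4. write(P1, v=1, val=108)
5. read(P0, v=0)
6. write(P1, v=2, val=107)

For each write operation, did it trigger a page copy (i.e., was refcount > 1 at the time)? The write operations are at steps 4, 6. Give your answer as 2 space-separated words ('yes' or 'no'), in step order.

Op 1: fork(P0) -> P1. 3 ppages; refcounts: pp0:2 pp1:2 pp2:2
Op 2: fork(P0) -> P2. 3 ppages; refcounts: pp0:3 pp1:3 pp2:3
Op 3: fork(P2) -> P3. 3 ppages; refcounts: pp0:4 pp1:4 pp2:4
Op 4: write(P1, v1, 108). refcount(pp1)=4>1 -> COPY to pp3. 4 ppages; refcounts: pp0:4 pp1:3 pp2:4 pp3:1
Op 5: read(P0, v0) -> 15. No state change.
Op 6: write(P1, v2, 107). refcount(pp2)=4>1 -> COPY to pp4. 5 ppages; refcounts: pp0:4 pp1:3 pp2:3 pp3:1 pp4:1

yes yes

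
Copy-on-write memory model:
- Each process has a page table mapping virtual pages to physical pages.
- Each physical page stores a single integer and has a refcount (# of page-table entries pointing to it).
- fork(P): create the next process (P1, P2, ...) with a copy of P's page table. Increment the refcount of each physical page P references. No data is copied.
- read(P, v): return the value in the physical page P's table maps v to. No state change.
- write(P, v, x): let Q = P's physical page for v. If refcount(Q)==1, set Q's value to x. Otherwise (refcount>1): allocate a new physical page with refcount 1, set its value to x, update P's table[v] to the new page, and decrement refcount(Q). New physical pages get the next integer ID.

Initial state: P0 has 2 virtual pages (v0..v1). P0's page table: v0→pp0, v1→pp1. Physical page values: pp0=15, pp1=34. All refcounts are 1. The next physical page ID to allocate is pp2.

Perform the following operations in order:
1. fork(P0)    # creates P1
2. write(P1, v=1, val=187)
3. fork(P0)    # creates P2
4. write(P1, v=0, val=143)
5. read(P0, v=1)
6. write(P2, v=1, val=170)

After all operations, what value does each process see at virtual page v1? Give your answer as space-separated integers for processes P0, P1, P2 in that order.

Op 1: fork(P0) -> P1. 2 ppages; refcounts: pp0:2 pp1:2
Op 2: write(P1, v1, 187). refcount(pp1)=2>1 -> COPY to pp2. 3 ppages; refcounts: pp0:2 pp1:1 pp2:1
Op 3: fork(P0) -> P2. 3 ppages; refcounts: pp0:3 pp1:2 pp2:1
Op 4: write(P1, v0, 143). refcount(pp0)=3>1 -> COPY to pp3. 4 ppages; refcounts: pp0:2 pp1:2 pp2:1 pp3:1
Op 5: read(P0, v1) -> 34. No state change.
Op 6: write(P2, v1, 170). refcount(pp1)=2>1 -> COPY to pp4. 5 ppages; refcounts: pp0:2 pp1:1 pp2:1 pp3:1 pp4:1
P0: v1 -> pp1 = 34
P1: v1 -> pp2 = 187
P2: v1 -> pp4 = 170

Answer: 34 187 170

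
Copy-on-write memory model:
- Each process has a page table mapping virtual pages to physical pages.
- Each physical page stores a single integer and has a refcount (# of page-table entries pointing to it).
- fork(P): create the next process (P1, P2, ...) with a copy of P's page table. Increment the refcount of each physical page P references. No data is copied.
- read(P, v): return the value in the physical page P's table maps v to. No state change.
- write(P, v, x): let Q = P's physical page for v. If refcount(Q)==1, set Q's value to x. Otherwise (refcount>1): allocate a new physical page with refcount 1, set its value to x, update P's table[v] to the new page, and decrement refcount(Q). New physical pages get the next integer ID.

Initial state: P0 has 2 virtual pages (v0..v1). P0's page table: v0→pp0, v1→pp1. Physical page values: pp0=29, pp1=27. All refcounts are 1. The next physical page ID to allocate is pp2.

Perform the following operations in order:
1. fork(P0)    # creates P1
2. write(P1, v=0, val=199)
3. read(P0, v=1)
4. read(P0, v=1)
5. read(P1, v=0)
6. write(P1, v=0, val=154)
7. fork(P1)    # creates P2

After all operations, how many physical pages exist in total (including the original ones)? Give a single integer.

Op 1: fork(P0) -> P1. 2 ppages; refcounts: pp0:2 pp1:2
Op 2: write(P1, v0, 199). refcount(pp0)=2>1 -> COPY to pp2. 3 ppages; refcounts: pp0:1 pp1:2 pp2:1
Op 3: read(P0, v1) -> 27. No state change.
Op 4: read(P0, v1) -> 27. No state change.
Op 5: read(P1, v0) -> 199. No state change.
Op 6: write(P1, v0, 154). refcount(pp2)=1 -> write in place. 3 ppages; refcounts: pp0:1 pp1:2 pp2:1
Op 7: fork(P1) -> P2. 3 ppages; refcounts: pp0:1 pp1:3 pp2:2

Answer: 3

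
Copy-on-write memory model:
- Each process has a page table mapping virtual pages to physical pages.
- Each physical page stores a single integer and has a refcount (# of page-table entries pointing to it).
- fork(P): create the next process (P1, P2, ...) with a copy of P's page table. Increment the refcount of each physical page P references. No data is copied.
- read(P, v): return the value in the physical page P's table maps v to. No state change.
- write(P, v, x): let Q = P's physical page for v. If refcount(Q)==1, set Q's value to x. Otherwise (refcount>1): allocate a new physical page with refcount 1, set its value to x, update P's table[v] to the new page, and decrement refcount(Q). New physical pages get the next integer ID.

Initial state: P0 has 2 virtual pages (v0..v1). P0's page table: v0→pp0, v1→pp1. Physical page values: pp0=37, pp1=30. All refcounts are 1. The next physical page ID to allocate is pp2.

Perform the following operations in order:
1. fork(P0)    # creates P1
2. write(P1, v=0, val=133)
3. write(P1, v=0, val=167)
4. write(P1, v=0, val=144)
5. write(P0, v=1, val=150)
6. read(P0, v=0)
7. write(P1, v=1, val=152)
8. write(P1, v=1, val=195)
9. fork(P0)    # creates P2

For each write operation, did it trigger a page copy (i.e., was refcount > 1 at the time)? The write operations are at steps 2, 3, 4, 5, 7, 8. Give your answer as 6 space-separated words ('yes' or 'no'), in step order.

Op 1: fork(P0) -> P1. 2 ppages; refcounts: pp0:2 pp1:2
Op 2: write(P1, v0, 133). refcount(pp0)=2>1 -> COPY to pp2. 3 ppages; refcounts: pp0:1 pp1:2 pp2:1
Op 3: write(P1, v0, 167). refcount(pp2)=1 -> write in place. 3 ppages; refcounts: pp0:1 pp1:2 pp2:1
Op 4: write(P1, v0, 144). refcount(pp2)=1 -> write in place. 3 ppages; refcounts: pp0:1 pp1:2 pp2:1
Op 5: write(P0, v1, 150). refcount(pp1)=2>1 -> COPY to pp3. 4 ppages; refcounts: pp0:1 pp1:1 pp2:1 pp3:1
Op 6: read(P0, v0) -> 37. No state change.
Op 7: write(P1, v1, 152). refcount(pp1)=1 -> write in place. 4 ppages; refcounts: pp0:1 pp1:1 pp2:1 pp3:1
Op 8: write(P1, v1, 195). refcount(pp1)=1 -> write in place. 4 ppages; refcounts: pp0:1 pp1:1 pp2:1 pp3:1
Op 9: fork(P0) -> P2. 4 ppages; refcounts: pp0:2 pp1:1 pp2:1 pp3:2

yes no no yes no no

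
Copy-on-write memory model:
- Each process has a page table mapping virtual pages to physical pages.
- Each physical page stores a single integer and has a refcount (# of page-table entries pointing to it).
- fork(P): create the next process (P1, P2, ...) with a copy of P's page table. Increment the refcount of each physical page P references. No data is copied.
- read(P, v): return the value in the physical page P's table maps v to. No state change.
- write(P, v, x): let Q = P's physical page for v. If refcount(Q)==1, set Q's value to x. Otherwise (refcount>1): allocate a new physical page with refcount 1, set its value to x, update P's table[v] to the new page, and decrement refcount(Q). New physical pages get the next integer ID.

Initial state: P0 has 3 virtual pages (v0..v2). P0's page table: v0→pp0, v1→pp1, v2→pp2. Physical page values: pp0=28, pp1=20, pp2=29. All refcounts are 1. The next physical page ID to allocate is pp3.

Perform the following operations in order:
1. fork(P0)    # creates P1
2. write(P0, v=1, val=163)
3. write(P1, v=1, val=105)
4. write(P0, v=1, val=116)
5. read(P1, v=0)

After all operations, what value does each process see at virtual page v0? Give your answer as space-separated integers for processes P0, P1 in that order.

Op 1: fork(P0) -> P1. 3 ppages; refcounts: pp0:2 pp1:2 pp2:2
Op 2: write(P0, v1, 163). refcount(pp1)=2>1 -> COPY to pp3. 4 ppages; refcounts: pp0:2 pp1:1 pp2:2 pp3:1
Op 3: write(P1, v1, 105). refcount(pp1)=1 -> write in place. 4 ppages; refcounts: pp0:2 pp1:1 pp2:2 pp3:1
Op 4: write(P0, v1, 116). refcount(pp3)=1 -> write in place. 4 ppages; refcounts: pp0:2 pp1:1 pp2:2 pp3:1
Op 5: read(P1, v0) -> 28. No state change.
P0: v0 -> pp0 = 28
P1: v0 -> pp0 = 28

Answer: 28 28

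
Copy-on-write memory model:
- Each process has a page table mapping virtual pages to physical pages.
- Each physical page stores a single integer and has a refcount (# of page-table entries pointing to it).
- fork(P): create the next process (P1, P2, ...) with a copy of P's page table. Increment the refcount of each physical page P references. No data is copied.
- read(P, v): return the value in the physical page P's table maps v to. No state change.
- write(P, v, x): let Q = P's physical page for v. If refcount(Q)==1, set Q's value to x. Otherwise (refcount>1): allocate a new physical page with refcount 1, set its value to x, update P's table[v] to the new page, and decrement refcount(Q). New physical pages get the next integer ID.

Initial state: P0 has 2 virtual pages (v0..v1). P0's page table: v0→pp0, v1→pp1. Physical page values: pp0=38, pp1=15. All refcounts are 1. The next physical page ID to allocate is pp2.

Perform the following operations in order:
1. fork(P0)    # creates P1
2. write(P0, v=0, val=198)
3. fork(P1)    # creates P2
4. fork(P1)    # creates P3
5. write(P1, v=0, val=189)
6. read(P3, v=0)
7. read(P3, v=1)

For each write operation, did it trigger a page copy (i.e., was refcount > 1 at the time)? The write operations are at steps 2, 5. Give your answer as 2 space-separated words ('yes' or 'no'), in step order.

Op 1: fork(P0) -> P1. 2 ppages; refcounts: pp0:2 pp1:2
Op 2: write(P0, v0, 198). refcount(pp0)=2>1 -> COPY to pp2. 3 ppages; refcounts: pp0:1 pp1:2 pp2:1
Op 3: fork(P1) -> P2. 3 ppages; refcounts: pp0:2 pp1:3 pp2:1
Op 4: fork(P1) -> P3. 3 ppages; refcounts: pp0:3 pp1:4 pp2:1
Op 5: write(P1, v0, 189). refcount(pp0)=3>1 -> COPY to pp3. 4 ppages; refcounts: pp0:2 pp1:4 pp2:1 pp3:1
Op 6: read(P3, v0) -> 38. No state change.
Op 7: read(P3, v1) -> 15. No state change.

yes yes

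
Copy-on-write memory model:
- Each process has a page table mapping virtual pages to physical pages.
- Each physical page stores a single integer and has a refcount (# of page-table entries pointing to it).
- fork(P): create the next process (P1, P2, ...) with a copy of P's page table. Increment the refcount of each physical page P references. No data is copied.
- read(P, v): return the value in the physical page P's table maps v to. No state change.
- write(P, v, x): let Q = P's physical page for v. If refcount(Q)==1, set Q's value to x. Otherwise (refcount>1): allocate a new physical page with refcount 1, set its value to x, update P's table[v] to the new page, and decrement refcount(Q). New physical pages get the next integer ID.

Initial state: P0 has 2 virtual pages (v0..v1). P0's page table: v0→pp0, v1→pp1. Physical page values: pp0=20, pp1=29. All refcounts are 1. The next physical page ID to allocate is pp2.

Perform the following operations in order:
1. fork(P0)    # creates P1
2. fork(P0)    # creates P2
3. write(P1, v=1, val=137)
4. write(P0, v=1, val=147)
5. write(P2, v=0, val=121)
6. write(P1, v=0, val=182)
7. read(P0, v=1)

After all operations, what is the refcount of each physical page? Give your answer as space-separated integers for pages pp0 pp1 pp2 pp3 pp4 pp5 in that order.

Op 1: fork(P0) -> P1. 2 ppages; refcounts: pp0:2 pp1:2
Op 2: fork(P0) -> P2. 2 ppages; refcounts: pp0:3 pp1:3
Op 3: write(P1, v1, 137). refcount(pp1)=3>1 -> COPY to pp2. 3 ppages; refcounts: pp0:3 pp1:2 pp2:1
Op 4: write(P0, v1, 147). refcount(pp1)=2>1 -> COPY to pp3. 4 ppages; refcounts: pp0:3 pp1:1 pp2:1 pp3:1
Op 5: write(P2, v0, 121). refcount(pp0)=3>1 -> COPY to pp4. 5 ppages; refcounts: pp0:2 pp1:1 pp2:1 pp3:1 pp4:1
Op 6: write(P1, v0, 182). refcount(pp0)=2>1 -> COPY to pp5. 6 ppages; refcounts: pp0:1 pp1:1 pp2:1 pp3:1 pp4:1 pp5:1
Op 7: read(P0, v1) -> 147. No state change.

Answer: 1 1 1 1 1 1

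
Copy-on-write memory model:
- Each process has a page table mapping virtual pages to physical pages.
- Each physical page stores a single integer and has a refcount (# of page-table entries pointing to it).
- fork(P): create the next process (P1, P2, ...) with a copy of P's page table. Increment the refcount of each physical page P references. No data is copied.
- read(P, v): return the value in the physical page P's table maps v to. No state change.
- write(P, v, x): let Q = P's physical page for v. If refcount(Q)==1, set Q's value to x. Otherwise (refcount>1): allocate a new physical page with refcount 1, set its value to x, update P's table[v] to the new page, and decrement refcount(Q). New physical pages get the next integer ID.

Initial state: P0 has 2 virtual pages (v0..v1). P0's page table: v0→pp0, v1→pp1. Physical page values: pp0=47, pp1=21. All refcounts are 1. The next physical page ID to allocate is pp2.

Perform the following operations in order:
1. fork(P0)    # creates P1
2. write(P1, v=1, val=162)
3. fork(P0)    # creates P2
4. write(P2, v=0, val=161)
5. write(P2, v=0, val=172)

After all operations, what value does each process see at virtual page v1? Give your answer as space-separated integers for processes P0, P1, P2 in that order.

Answer: 21 162 21

Derivation:
Op 1: fork(P0) -> P1. 2 ppages; refcounts: pp0:2 pp1:2
Op 2: write(P1, v1, 162). refcount(pp1)=2>1 -> COPY to pp2. 3 ppages; refcounts: pp0:2 pp1:1 pp2:1
Op 3: fork(P0) -> P2. 3 ppages; refcounts: pp0:3 pp1:2 pp2:1
Op 4: write(P2, v0, 161). refcount(pp0)=3>1 -> COPY to pp3. 4 ppages; refcounts: pp0:2 pp1:2 pp2:1 pp3:1
Op 5: write(P2, v0, 172). refcount(pp3)=1 -> write in place. 4 ppages; refcounts: pp0:2 pp1:2 pp2:1 pp3:1
P0: v1 -> pp1 = 21
P1: v1 -> pp2 = 162
P2: v1 -> pp1 = 21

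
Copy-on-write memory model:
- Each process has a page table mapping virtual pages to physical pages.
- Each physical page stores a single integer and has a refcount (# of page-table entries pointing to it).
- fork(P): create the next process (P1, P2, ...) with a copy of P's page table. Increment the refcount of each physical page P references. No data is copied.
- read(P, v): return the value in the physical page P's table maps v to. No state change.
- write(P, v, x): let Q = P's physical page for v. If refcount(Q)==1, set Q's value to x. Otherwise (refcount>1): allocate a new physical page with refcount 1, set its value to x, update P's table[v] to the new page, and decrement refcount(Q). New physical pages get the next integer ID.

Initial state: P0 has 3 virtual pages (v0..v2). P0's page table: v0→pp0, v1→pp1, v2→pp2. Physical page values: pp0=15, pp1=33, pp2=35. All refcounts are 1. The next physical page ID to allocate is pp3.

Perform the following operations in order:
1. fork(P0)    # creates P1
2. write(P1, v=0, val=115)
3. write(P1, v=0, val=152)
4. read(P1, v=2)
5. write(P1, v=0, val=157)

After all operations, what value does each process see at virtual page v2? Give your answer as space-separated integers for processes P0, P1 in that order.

Op 1: fork(P0) -> P1. 3 ppages; refcounts: pp0:2 pp1:2 pp2:2
Op 2: write(P1, v0, 115). refcount(pp0)=2>1 -> COPY to pp3. 4 ppages; refcounts: pp0:1 pp1:2 pp2:2 pp3:1
Op 3: write(P1, v0, 152). refcount(pp3)=1 -> write in place. 4 ppages; refcounts: pp0:1 pp1:2 pp2:2 pp3:1
Op 4: read(P1, v2) -> 35. No state change.
Op 5: write(P1, v0, 157). refcount(pp3)=1 -> write in place. 4 ppages; refcounts: pp0:1 pp1:2 pp2:2 pp3:1
P0: v2 -> pp2 = 35
P1: v2 -> pp2 = 35

Answer: 35 35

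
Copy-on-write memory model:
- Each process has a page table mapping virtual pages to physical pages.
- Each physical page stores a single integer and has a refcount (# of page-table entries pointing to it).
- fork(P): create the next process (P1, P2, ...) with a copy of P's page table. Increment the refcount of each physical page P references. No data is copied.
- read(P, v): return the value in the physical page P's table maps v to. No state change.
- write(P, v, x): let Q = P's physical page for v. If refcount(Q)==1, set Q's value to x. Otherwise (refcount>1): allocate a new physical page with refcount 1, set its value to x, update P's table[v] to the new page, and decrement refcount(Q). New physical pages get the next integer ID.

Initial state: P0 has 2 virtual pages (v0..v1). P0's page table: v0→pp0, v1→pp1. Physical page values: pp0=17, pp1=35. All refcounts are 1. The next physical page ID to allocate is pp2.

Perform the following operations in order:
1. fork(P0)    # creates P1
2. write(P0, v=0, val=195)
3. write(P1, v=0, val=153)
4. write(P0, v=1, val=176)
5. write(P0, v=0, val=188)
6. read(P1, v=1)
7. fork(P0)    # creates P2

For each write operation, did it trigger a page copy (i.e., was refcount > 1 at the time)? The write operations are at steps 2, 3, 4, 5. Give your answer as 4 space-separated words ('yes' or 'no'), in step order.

Op 1: fork(P0) -> P1. 2 ppages; refcounts: pp0:2 pp1:2
Op 2: write(P0, v0, 195). refcount(pp0)=2>1 -> COPY to pp2. 3 ppages; refcounts: pp0:1 pp1:2 pp2:1
Op 3: write(P1, v0, 153). refcount(pp0)=1 -> write in place. 3 ppages; refcounts: pp0:1 pp1:2 pp2:1
Op 4: write(P0, v1, 176). refcount(pp1)=2>1 -> COPY to pp3. 4 ppages; refcounts: pp0:1 pp1:1 pp2:1 pp3:1
Op 5: write(P0, v0, 188). refcount(pp2)=1 -> write in place. 4 ppages; refcounts: pp0:1 pp1:1 pp2:1 pp3:1
Op 6: read(P1, v1) -> 35. No state change.
Op 7: fork(P0) -> P2. 4 ppages; refcounts: pp0:1 pp1:1 pp2:2 pp3:2

yes no yes no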